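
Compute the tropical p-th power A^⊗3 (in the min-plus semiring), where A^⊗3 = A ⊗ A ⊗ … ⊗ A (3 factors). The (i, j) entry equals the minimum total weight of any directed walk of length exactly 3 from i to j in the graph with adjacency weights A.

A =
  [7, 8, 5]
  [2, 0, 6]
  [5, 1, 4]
A^⊗3 =
  [8, 6, 12]
  [2, 0, 6]
  [3, 1, 7]

Each entry (A^⊗3)_ij equals the minimum over all length-3 walks i = v_0 → v_1 → … → v_3 = j of Σ_t A[v_t][v_{t+1}]. For example, for (i, j) = (0, 2) we minimise over 9 possible intermediate vertex sequences; the minimum is 12, attained along the walk 0 → 2 → 1 → 2.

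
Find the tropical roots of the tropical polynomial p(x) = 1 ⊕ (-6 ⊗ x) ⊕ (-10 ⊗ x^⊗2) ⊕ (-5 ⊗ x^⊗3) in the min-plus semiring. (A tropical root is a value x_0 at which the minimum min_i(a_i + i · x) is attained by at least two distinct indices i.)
Roots: {-5, 4, 7}

Each tropical root is a break point of the lower envelope of the lines y = a_i + i · x (there are 4 lines, with slopes 0, 1, ..., 3). Only the lines that attain the minimum somewhere contribute to roots; other lines are dominated. Here the surviving (envelope) indices are i = 3, i = 2, i = 1, i = 0.
Intersections between consecutive envelope lines give the roots: for adjacent envelope indices i < j the intersection is x = (a_i − a_j) / (j − i). Reading off the sorted break points: {-5, 4, 7}.
Verification: at each break x_0, at least two indices attain the minimum of min_i(a_i + i · x_0).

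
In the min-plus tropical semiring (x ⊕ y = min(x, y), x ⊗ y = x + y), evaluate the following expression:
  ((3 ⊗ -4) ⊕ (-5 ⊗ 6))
((3 ⊗ -4) ⊕ (-5 ⊗ 6)) = -1

Expand innermost to outermost. Recall ⊕ takes the minimum of its arguments and ⊗ takes their sum. Working out the expression ((3 ⊗ -4) ⊕ (-5 ⊗ 6)) gives -1.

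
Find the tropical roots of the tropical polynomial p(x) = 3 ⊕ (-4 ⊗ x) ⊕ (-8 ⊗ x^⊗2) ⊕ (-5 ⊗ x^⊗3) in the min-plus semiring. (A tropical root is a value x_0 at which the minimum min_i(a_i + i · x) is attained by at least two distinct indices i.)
Roots: {-3, 4, 7}

Each tropical root is a break point of the lower envelope of the lines y = a_i + i · x (there are 4 lines, with slopes 0, 1, ..., 3). Only the lines that attain the minimum somewhere contribute to roots; other lines are dominated. Here the surviving (envelope) indices are i = 3, i = 2, i = 1, i = 0.
Intersections between consecutive envelope lines give the roots: for adjacent envelope indices i < j the intersection is x = (a_i − a_j) / (j − i). Reading off the sorted break points: {-3, 4, 7}.
Verification: at each break x_0, at least two indices attain the minimum of min_i(a_i + i · x_0).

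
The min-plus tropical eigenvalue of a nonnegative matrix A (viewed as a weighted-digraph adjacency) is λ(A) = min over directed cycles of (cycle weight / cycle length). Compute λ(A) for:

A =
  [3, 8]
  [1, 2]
λ(A) = 2

Enumerate directed cycles and compute their means (weight / length). Sample:
  cycle 0 → 0: weight = 3, length = 1, mean = 3/1 ≈ 3.000
  cycle 1 → 1: weight = 2, length = 1, mean = 2/1 ≈ 2.000
  cycle 0 → 1 → 0: weight = 9, length = 2, mean = 9/2 ≈ 4.500
  cycle 1 → 0 → 1: weight = 9, length = 2, mean = 9/2 ≈ 4.500
Minimum mean = 2.000, attained e.g. along the cycle 1 → 1 with weight 2 and length 1. So λ(A) = 2/1 = 2.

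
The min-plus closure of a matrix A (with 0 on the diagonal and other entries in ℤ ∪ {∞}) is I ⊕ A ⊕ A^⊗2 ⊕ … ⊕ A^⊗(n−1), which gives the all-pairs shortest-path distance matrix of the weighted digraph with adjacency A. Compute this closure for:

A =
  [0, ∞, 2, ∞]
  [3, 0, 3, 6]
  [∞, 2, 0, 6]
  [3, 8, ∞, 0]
Closure =
  [0, 4, 2, 8]
  [3, 0, 3, 6]
  [5, 2, 0, 6]
  [3, 7, 5, 0]

This is the Floyd-Warshall all-pairs shortest-path computation. For each intermediate vertex k = 0, 1, …, 3, update dist[i][j] ← min(dist[i][j], dist[i][k] + dist[k][j]). The final matrix gives, for each (i, j), the minimum total weight of any directed path from i to j (possibly empty when i = j).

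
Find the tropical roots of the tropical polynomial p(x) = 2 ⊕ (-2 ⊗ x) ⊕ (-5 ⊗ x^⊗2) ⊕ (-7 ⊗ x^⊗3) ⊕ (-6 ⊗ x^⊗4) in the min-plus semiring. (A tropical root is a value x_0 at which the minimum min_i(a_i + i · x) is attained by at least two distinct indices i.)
Roots: {-1, 2, 3, 4}

Each tropical root is a break point of the lower envelope of the lines y = a_i + i · x (there are 5 lines, with slopes 0, 1, ..., 4). Only the lines that attain the minimum somewhere contribute to roots; other lines are dominated. Here the surviving (envelope) indices are i = 4, i = 3, i = 2, i = 1, i = 0.
Intersections between consecutive envelope lines give the roots: for adjacent envelope indices i < j the intersection is x = (a_i − a_j) / (j − i). Reading off the sorted break points: {-1, 2, 3, 4}.
Verification: at each break x_0, at least two indices attain the minimum of min_i(a_i + i · x_0).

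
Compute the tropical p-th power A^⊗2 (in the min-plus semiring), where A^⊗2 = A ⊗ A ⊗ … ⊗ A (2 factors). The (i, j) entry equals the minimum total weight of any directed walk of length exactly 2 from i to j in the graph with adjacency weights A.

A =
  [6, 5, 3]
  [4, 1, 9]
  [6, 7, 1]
A^⊗2 =
  [9, 6, 4]
  [5, 2, 7]
  [7, 8, 2]

Each entry (A^⊗2)_ij equals the minimum over all length-2 walks i = v_0 → v_1 → … → v_2 = j of Σ_t A[v_t][v_{t+1}]. For example, for (i, j) = (0, 2) we minimise over 3 possible intermediate vertex sequences; the minimum is 4, attained along the walk 0 → 2 → 2.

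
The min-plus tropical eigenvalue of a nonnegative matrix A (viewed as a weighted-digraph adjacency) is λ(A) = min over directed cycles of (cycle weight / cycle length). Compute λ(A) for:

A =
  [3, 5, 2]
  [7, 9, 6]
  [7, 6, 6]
λ(A) = 3

Enumerate directed cycles and compute their means (weight / length). Sample:
  cycle 0 → 0: weight = 3, length = 1, mean = 3/1 ≈ 3.000
  cycle 1 → 1: weight = 9, length = 1, mean = 9/1 ≈ 9.000
  cycle 2 → 2: weight = 6, length = 1, mean = 6/1 ≈ 6.000
  cycle 0 → 1 → 0: weight = 12, length = 2, mean = 12/2 ≈ 6.000
  cycle 0 → 2 → 0: weight = 9, length = 2, mean = 9/2 ≈ 4.500
  cycle 1 → 0 → 1: weight = 12, length = 2, mean = 12/2 ≈ 6.000
Minimum mean = 3.000, attained e.g. along the cycle 0 → 0 with weight 3 and length 1. So λ(A) = 3/1 = 3.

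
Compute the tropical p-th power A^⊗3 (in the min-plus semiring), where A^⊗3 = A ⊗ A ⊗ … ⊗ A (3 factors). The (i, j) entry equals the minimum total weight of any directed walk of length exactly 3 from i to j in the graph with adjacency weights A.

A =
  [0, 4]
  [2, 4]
A^⊗3 =
  [0, 4]
  [2, 6]

Each entry (A^⊗3)_ij equals the minimum over all length-3 walks i = v_0 → v_1 → … → v_3 = j of Σ_t A[v_t][v_{t+1}]. For example, for (i, j) = (0, 1) we minimise over 4 possible intermediate vertex sequences; the minimum is 4, attained along the walk 0 → 0 → 0 → 1.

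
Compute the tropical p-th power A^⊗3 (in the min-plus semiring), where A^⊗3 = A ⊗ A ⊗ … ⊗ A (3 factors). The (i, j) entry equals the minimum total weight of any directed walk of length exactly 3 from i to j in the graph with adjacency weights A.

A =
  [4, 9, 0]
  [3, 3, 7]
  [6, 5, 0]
A^⊗3 =
  [6, 5, 0]
  [9, 8, 3]
  [6, 5, 0]

Each entry (A^⊗3)_ij equals the minimum over all length-3 walks i = v_0 → v_1 → … → v_3 = j of Σ_t A[v_t][v_{t+1}]. For example, for (i, j) = (0, 2) we minimise over 9 possible intermediate vertex sequences; the minimum is 0, attained along the walk 0 → 2 → 2 → 2.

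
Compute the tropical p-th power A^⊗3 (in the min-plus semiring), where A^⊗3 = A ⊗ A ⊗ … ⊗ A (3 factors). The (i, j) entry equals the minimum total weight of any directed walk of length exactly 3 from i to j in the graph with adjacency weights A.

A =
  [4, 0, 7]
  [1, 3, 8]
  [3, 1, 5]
A^⊗3 =
  [4, 1, 8]
  [2, 4, 9]
  [4, 2, 9]

Each entry (A^⊗3)_ij equals the minimum over all length-3 walks i = v_0 → v_1 → … → v_3 = j of Σ_t A[v_t][v_{t+1}]. For example, for (i, j) = (0, 2) we minimise over 9 possible intermediate vertex sequences; the minimum is 8, attained along the walk 0 → 1 → 0 → 2.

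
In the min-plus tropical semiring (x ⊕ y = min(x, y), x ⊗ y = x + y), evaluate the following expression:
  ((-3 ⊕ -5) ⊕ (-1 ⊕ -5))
((-3 ⊕ -5) ⊕ (-1 ⊕ -5)) = -5

Expand innermost to outermost. Recall ⊕ takes the minimum of its arguments and ⊗ takes their sum. Working out the expression ((-3 ⊕ -5) ⊕ (-1 ⊕ -5)) gives -5.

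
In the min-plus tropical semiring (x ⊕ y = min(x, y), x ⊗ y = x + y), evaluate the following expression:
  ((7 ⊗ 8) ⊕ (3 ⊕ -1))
((7 ⊗ 8) ⊕ (3 ⊕ -1)) = -1

Expand innermost to outermost. Recall ⊕ takes the minimum of its arguments and ⊗ takes their sum. Working out the expression ((7 ⊗ 8) ⊕ (3 ⊕ -1)) gives -1.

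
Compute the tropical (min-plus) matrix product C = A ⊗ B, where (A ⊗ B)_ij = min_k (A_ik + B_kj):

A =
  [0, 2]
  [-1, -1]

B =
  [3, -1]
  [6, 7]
A ⊗ B =
  [3, -1]
  [2, -2]

Apply the min-plus product entry-by-entry:
  C[0][0] = min over k of (A[0][0] + B[0][0] = 0 + 3 = 3, A[0][1] + B[1][0] = 2 + 6 = 8) = 3 (attained at k = 0)
  C[0][1] = min over k of (A[0][0] + B[0][1] = 0 + -1 = -1, A[0][1] + B[1][1] = 2 + 7 = 9) = -1 (attained at k = 0)
  C[1][0] = min over k of (A[1][0] + B[0][0] = -1 + 3 = 2, A[1][1] + B[1][0] = -1 + 6 = 5) = 2 (attained at k = 0)
  C[1][1] = min over k of (A[1][0] + B[0][1] = -1 + -1 = -2, A[1][1] + B[1][1] = -1 + 7 = 6) = -2 (attained at k = 0)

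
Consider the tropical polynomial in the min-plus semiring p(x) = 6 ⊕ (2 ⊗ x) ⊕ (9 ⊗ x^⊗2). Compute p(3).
p(3) = 5

A tropical monomial a ⊗ x^⊗i evaluates to a + i · x. Evaluating each term at x = 3:
  Term 0 contributes 6 + 0 · 3 = 6
  Term 1 contributes 2 + 1 · 3 = 5
  Term 2 contributes 9 + 2 · 3 = 15
p(3) = ⊕ of these = min[6, 5, 15] = 5.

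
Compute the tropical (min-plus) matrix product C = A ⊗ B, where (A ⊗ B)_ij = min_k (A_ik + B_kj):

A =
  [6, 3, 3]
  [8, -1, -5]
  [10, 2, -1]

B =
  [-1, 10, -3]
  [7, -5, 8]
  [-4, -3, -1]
A ⊗ B =
  [-1, -2, 2]
  [-9, -8, -6]
  [-5, -4, -2]

Apply the min-plus product entry-by-entry:
  C[0][0] = min over k of (A[0][0] + B[0][0] = 6 + -1 = 5, A[0][1] + B[1][0] = 3 + 7 = 10, A[0][2] + B[2][0] = 3 + -4 = -1) = -1 (attained at k = 2)
  C[0][1] = min over k of (A[0][0] + B[0][1] = 6 + 10 = 16, A[0][1] + B[1][1] = 3 + -5 = -2, A[0][2] + B[2][1] = 3 + -3 = 0) = -2 (attained at k = 1)
  C[0][2] = min over k of (A[0][0] + B[0][2] = 6 + -3 = 3, A[0][1] + B[1][2] = 3 + 8 = 11, A[0][2] + B[2][2] = 3 + -1 = 2) = 2 (attained at k = 2)
  C[1][0] = min over k of (A[1][0] + B[0][0] = 8 + -1 = 7, A[1][1] + B[1][0] = -1 + 7 = 6, A[1][2] + B[2][0] = -5 + -4 = -9) = -9 (attained at k = 2)
  C[1][1] = min over k of (A[1][0] + B[0][1] = 8 + 10 = 18, A[1][1] + B[1][1] = -1 + -5 = -6, A[1][2] + B[2][1] = -5 + -3 = -8) = -8 (attained at k = 2)
  C[1][2] = min over k of (A[1][0] + B[0][2] = 8 + -3 = 5, A[1][1] + B[1][2] = -1 + 8 = 7, A[1][2] + B[2][2] = -5 + -1 = -6) = -6 (attained at k = 2)
  C[2][0] = min over k of (A[2][0] + B[0][0] = 10 + -1 = 9, A[2][1] + B[1][0] = 2 + 7 = 9, A[2][2] + B[2][0] = -1 + -4 = -5) = -5 (attained at k = 2)
  C[2][1] = min over k of (A[2][0] + B[0][1] = 10 + 10 = 20, A[2][1] + B[1][1] = 2 + -5 = -3, A[2][2] + B[2][1] = -1 + -3 = -4) = -4 (attained at k = 2)
  C[2][2] = min over k of (A[2][0] + B[0][2] = 10 + -3 = 7, A[2][1] + B[1][2] = 2 + 8 = 10, A[2][2] + B[2][2] = -1 + -1 = -2) = -2 (attained at k = 2)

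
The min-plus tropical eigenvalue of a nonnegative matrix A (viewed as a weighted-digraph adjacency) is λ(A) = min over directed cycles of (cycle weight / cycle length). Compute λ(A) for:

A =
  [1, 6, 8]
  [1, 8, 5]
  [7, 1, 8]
λ(A) = 1

Enumerate directed cycles and compute their means (weight / length). Sample:
  cycle 0 → 0: weight = 1, length = 1, mean = 1/1 ≈ 1.000
  cycle 1 → 1: weight = 8, length = 1, mean = 8/1 ≈ 8.000
  cycle 2 → 2: weight = 8, length = 1, mean = 8/1 ≈ 8.000
  cycle 0 → 1 → 0: weight = 7, length = 2, mean = 7/2 ≈ 3.500
  cycle 0 → 2 → 0: weight = 15, length = 2, mean = 15/2 ≈ 7.500
  cycle 1 → 0 → 1: weight = 7, length = 2, mean = 7/2 ≈ 3.500
Minimum mean = 1.000, attained e.g. along the cycle 0 → 0 with weight 1 and length 1. So λ(A) = 1/1 = 1.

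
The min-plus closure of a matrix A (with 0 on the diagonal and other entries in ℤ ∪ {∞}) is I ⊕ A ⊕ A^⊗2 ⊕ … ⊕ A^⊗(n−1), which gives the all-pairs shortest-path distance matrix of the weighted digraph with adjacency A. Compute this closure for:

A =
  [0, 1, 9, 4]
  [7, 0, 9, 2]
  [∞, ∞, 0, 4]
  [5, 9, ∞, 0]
Closure =
  [0, 1, 9, 3]
  [7, 0, 9, 2]
  [9, 10, 0, 4]
  [5, 6, 14, 0]

This is the Floyd-Warshall all-pairs shortest-path computation. For each intermediate vertex k = 0, 1, …, 3, update dist[i][j] ← min(dist[i][j], dist[i][k] + dist[k][j]). The final matrix gives, for each (i, j), the minimum total weight of any directed path from i to j (possibly empty when i = j).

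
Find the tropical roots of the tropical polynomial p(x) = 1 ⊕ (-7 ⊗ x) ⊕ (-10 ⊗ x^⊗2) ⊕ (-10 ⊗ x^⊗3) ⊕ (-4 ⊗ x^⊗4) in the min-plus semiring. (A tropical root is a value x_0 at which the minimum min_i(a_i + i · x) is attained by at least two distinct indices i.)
Roots: {-6, 0, 3, 8}

Each tropical root is a break point of the lower envelope of the lines y = a_i + i · x (there are 5 lines, with slopes 0, 1, ..., 4). Only the lines that attain the minimum somewhere contribute to roots; other lines are dominated. Here the surviving (envelope) indices are i = 4, i = 3, i = 2, i = 1, i = 0.
Intersections between consecutive envelope lines give the roots: for adjacent envelope indices i < j the intersection is x = (a_i − a_j) / (j − i). Reading off the sorted break points: {-6, 0, 3, 8}.
Verification: at each break x_0, at least two indices attain the minimum of min_i(a_i + i · x_0).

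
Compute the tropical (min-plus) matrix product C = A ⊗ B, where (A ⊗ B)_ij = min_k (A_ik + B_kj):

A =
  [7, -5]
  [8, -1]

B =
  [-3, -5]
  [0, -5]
A ⊗ B =
  [-5, -10]
  [-1, -6]

Apply the min-plus product entry-by-entry:
  C[0][0] = min over k of (A[0][0] + B[0][0] = 7 + -3 = 4, A[0][1] + B[1][0] = -5 + 0 = -5) = -5 (attained at k = 1)
  C[0][1] = min over k of (A[0][0] + B[0][1] = 7 + -5 = 2, A[0][1] + B[1][1] = -5 + -5 = -10) = -10 (attained at k = 1)
  C[1][0] = min over k of (A[1][0] + B[0][0] = 8 + -3 = 5, A[1][1] + B[1][0] = -1 + 0 = -1) = -1 (attained at k = 1)
  C[1][1] = min over k of (A[1][0] + B[0][1] = 8 + -5 = 3, A[1][1] + B[1][1] = -1 + -5 = -6) = -6 (attained at k = 1)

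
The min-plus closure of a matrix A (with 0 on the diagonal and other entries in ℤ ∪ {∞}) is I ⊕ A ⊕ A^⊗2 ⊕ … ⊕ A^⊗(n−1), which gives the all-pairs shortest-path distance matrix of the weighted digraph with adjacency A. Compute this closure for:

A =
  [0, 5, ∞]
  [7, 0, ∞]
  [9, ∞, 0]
Closure =
  [0, 5, ∞]
  [7, 0, ∞]
  [9, 14, 0]

This is the Floyd-Warshall all-pairs shortest-path computation. For each intermediate vertex k = 0, 1, …, 2, update dist[i][j] ← min(dist[i][j], dist[i][k] + dist[k][j]). The final matrix gives, for each (i, j), the minimum total weight of any directed path from i to j (possibly empty when i = j).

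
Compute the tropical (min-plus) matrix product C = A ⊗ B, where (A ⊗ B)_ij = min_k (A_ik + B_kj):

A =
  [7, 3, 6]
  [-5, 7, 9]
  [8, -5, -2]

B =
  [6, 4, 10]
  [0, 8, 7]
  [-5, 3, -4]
A ⊗ B =
  [1, 9, 2]
  [1, -1, 5]
  [-7, 1, -6]

Apply the min-plus product entry-by-entry:
  C[0][0] = min over k of (A[0][0] + B[0][0] = 7 + 6 = 13, A[0][1] + B[1][0] = 3 + 0 = 3, A[0][2] + B[2][0] = 6 + -5 = 1) = 1 (attained at k = 2)
  C[0][1] = min over k of (A[0][0] + B[0][1] = 7 + 4 = 11, A[0][1] + B[1][1] = 3 + 8 = 11, A[0][2] + B[2][1] = 6 + 3 = 9) = 9 (attained at k = 2)
  C[0][2] = min over k of (A[0][0] + B[0][2] = 7 + 10 = 17, A[0][1] + B[1][2] = 3 + 7 = 10, A[0][2] + B[2][2] = 6 + -4 = 2) = 2 (attained at k = 2)
  C[1][0] = min over k of (A[1][0] + B[0][0] = -5 + 6 = 1, A[1][1] + B[1][0] = 7 + 0 = 7, A[1][2] + B[2][0] = 9 + -5 = 4) = 1 (attained at k = 0)
  C[1][1] = min over k of (A[1][0] + B[0][1] = -5 + 4 = -1, A[1][1] + B[1][1] = 7 + 8 = 15, A[1][2] + B[2][1] = 9 + 3 = 12) = -1 (attained at k = 0)
  C[1][2] = min over k of (A[1][0] + B[0][2] = -5 + 10 = 5, A[1][1] + B[1][2] = 7 + 7 = 14, A[1][2] + B[2][2] = 9 + -4 = 5) = 5 (attained at k = 0)
  C[2][0] = min over k of (A[2][0] + B[0][0] = 8 + 6 = 14, A[2][1] + B[1][0] = -5 + 0 = -5, A[2][2] + B[2][0] = -2 + -5 = -7) = -7 (attained at k = 2)
  C[2][1] = min over k of (A[2][0] + B[0][1] = 8 + 4 = 12, A[2][1] + B[1][1] = -5 + 8 = 3, A[2][2] + B[2][1] = -2 + 3 = 1) = 1 (attained at k = 2)
  C[2][2] = min over k of (A[2][0] + B[0][2] = 8 + 10 = 18, A[2][1] + B[1][2] = -5 + 7 = 2, A[2][2] + B[2][2] = -2 + -4 = -6) = -6 (attained at k = 2)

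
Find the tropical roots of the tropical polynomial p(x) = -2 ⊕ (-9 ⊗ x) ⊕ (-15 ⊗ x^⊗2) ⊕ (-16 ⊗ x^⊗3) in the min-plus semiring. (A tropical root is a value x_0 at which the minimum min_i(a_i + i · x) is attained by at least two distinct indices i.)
Roots: {1, 6, 7}

Each tropical root is a break point of the lower envelope of the lines y = a_i + i · x (there are 4 lines, with slopes 0, 1, ..., 3). Only the lines that attain the minimum somewhere contribute to roots; other lines are dominated. Here the surviving (envelope) indices are i = 3, i = 2, i = 1, i = 0.
Intersections between consecutive envelope lines give the roots: for adjacent envelope indices i < j the intersection is x = (a_i − a_j) / (j − i). Reading off the sorted break points: {1, 6, 7}.
Verification: at each break x_0, at least two indices attain the minimum of min_i(a_i + i · x_0).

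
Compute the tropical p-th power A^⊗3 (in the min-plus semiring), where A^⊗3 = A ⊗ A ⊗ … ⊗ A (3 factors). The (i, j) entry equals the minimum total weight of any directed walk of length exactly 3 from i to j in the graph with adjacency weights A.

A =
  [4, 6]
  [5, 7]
A^⊗3 =
  [12, 14]
  [13, 15]

Each entry (A^⊗3)_ij equals the minimum over all length-3 walks i = v_0 → v_1 → … → v_3 = j of Σ_t A[v_t][v_{t+1}]. For example, for (i, j) = (0, 1) we minimise over 4 possible intermediate vertex sequences; the minimum is 14, attained along the walk 0 → 0 → 0 → 1.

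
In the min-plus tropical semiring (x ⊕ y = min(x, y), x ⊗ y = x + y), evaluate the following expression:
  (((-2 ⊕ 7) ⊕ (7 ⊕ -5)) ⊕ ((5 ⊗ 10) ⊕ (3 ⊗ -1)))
(((-2 ⊕ 7) ⊕ (7 ⊕ -5)) ⊕ ((5 ⊗ 10) ⊕ (3 ⊗ -1))) = -5

Expand innermost to outermost. Recall ⊕ takes the minimum of its arguments and ⊗ takes their sum. Working out the expression (((-2 ⊕ 7) ⊕ (7 ⊕ -5)) ⊕ ((5 ⊗ 10) ⊕ (3 ⊗ -1))) gives -5.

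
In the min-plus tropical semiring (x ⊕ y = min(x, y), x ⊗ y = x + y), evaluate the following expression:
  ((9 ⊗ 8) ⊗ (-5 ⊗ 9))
((9 ⊗ 8) ⊗ (-5 ⊗ 9)) = 21

Expand innermost to outermost. Recall ⊕ takes the minimum of its arguments and ⊗ takes their sum. Working out the expression ((9 ⊗ 8) ⊗ (-5 ⊗ 9)) gives 21.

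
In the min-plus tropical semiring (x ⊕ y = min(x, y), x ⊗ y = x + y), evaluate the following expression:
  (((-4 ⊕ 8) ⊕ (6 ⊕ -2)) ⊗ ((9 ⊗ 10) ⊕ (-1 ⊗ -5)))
(((-4 ⊕ 8) ⊕ (6 ⊕ -2)) ⊗ ((9 ⊗ 10) ⊕ (-1 ⊗ -5))) = -10

Expand innermost to outermost. Recall ⊕ takes the minimum of its arguments and ⊗ takes their sum. Working out the expression (((-4 ⊕ 8) ⊕ (6 ⊕ -2)) ⊗ ((9 ⊗ 10) ⊕ (-1 ⊗ -5))) gives -10.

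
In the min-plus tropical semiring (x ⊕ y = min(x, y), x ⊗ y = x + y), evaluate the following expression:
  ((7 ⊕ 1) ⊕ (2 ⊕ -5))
((7 ⊕ 1) ⊕ (2 ⊕ -5)) = -5

Expand innermost to outermost. Recall ⊕ takes the minimum of its arguments and ⊗ takes their sum. Working out the expression ((7 ⊕ 1) ⊕ (2 ⊕ -5)) gives -5.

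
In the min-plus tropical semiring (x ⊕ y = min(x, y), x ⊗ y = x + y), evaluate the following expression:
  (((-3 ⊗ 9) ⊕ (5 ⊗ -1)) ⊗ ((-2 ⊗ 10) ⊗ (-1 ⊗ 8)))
(((-3 ⊗ 9) ⊕ (5 ⊗ -1)) ⊗ ((-2 ⊗ 10) ⊗ (-1 ⊗ 8))) = 19

Expand innermost to outermost. Recall ⊕ takes the minimum of its arguments and ⊗ takes their sum. Working out the expression (((-3 ⊗ 9) ⊕ (5 ⊗ -1)) ⊗ ((-2 ⊗ 10) ⊗ (-1 ⊗ 8))) gives 19.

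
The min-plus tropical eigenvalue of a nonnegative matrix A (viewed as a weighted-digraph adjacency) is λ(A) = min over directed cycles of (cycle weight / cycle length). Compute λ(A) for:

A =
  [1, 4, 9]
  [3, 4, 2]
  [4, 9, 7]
λ(A) = 1

Enumerate directed cycles and compute their means (weight / length). Sample:
  cycle 0 → 0: weight = 1, length = 1, mean = 1/1 ≈ 1.000
  cycle 1 → 1: weight = 4, length = 1, mean = 4/1 ≈ 4.000
  cycle 2 → 2: weight = 7, length = 1, mean = 7/1 ≈ 7.000
  cycle 0 → 1 → 0: weight = 7, length = 2, mean = 7/2 ≈ 3.500
  cycle 0 → 2 → 0: weight = 13, length = 2, mean = 13/2 ≈ 6.500
  cycle 1 → 0 → 1: weight = 7, length = 2, mean = 7/2 ≈ 3.500
Minimum mean = 1.000, attained e.g. along the cycle 0 → 0 with weight 1 and length 1. So λ(A) = 1/1 = 1.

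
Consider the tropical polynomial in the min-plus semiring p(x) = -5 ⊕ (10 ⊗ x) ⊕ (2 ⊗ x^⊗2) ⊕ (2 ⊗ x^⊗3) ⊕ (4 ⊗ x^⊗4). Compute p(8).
p(8) = -5

A tropical monomial a ⊗ x^⊗i evaluates to a + i · x. Evaluating each term at x = 8:
  Term 0 contributes -5 + 0 · 8 = -5
  Term 1 contributes 10 + 1 · 8 = 18
  Term 2 contributes 2 + 2 · 8 = 18
  Term 3 contributes 2 + 3 · 8 = 26
  Term 4 contributes 4 + 4 · 8 = 36
p(8) = ⊕ of these = min[-5, 18, 18, 26, 36] = -5.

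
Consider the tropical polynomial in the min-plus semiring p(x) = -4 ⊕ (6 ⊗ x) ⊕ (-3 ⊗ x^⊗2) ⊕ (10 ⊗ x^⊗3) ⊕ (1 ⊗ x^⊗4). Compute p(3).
p(3) = -4

A tropical monomial a ⊗ x^⊗i evaluates to a + i · x. Evaluating each term at x = 3:
  Term 0 contributes -4 + 0 · 3 = -4
  Term 1 contributes 6 + 1 · 3 = 9
  Term 2 contributes -3 + 2 · 3 = 3
  Term 3 contributes 10 + 3 · 3 = 19
  Term 4 contributes 1 + 4 · 3 = 13
p(3) = ⊕ of these = min[-4, 9, 3, 19, 13] = -4.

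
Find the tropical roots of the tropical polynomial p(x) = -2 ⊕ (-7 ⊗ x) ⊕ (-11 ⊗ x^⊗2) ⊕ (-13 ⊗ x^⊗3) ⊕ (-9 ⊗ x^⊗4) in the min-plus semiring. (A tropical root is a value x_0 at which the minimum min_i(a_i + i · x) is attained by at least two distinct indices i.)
Roots: {-4, 2, 4, 5}

Each tropical root is a break point of the lower envelope of the lines y = a_i + i · x (there are 5 lines, with slopes 0, 1, ..., 4). Only the lines that attain the minimum somewhere contribute to roots; other lines are dominated. Here the surviving (envelope) indices are i = 4, i = 3, i = 2, i = 1, i = 0.
Intersections between consecutive envelope lines give the roots: for adjacent envelope indices i < j the intersection is x = (a_i − a_j) / (j − i). Reading off the sorted break points: {-4, 2, 4, 5}.
Verification: at each break x_0, at least two indices attain the minimum of min_i(a_i + i · x_0).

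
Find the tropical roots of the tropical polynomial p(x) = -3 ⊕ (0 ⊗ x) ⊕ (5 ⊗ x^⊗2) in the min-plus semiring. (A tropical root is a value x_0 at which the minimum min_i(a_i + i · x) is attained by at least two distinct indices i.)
Roots: {-5, -3}

Each tropical root is a break point of the lower envelope of the lines y = a_i + i · x (there are 3 lines, with slopes 0, 1, ..., 2). Only the lines that attain the minimum somewhere contribute to roots; other lines are dominated. Here the surviving (envelope) indices are i = 2, i = 1, i = 0.
Intersections between consecutive envelope lines give the roots: for adjacent envelope indices i < j the intersection is x = (a_i − a_j) / (j − i). Reading off the sorted break points: {-5, -3}.
Verification: at each break x_0, at least two indices attain the minimum of min_i(a_i + i · x_0).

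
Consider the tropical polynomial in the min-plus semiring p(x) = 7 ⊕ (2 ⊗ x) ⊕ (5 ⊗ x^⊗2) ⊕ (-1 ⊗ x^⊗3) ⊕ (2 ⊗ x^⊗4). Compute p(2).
p(2) = 4

A tropical monomial a ⊗ x^⊗i evaluates to a + i · x. Evaluating each term at x = 2:
  Term 0 contributes 7 + 0 · 2 = 7
  Term 1 contributes 2 + 1 · 2 = 4
  Term 2 contributes 5 + 2 · 2 = 9
  Term 3 contributes -1 + 3 · 2 = 5
  Term 4 contributes 2 + 4 · 2 = 10
p(2) = ⊕ of these = min[7, 4, 9, 5, 10] = 4.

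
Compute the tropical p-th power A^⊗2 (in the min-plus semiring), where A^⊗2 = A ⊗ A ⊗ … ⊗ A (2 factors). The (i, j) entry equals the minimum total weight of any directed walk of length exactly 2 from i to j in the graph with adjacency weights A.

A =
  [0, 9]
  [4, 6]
A^⊗2 =
  [0, 9]
  [4, 12]

Each entry (A^⊗2)_ij equals the minimum over all length-2 walks i = v_0 → v_1 → … → v_2 = j of Σ_t A[v_t][v_{t+1}]. For example, for (i, j) = (0, 1) we minimise over 2 possible intermediate vertex sequences; the minimum is 9, attained along the walk 0 → 0 → 1.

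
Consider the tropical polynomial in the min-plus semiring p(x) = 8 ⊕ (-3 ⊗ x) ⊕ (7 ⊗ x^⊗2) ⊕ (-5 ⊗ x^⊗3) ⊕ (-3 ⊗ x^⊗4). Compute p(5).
p(5) = 2

A tropical monomial a ⊗ x^⊗i evaluates to a + i · x. Evaluating each term at x = 5:
  Term 0 contributes 8 + 0 · 5 = 8
  Term 1 contributes -3 + 1 · 5 = 2
  Term 2 contributes 7 + 2 · 5 = 17
  Term 3 contributes -5 + 3 · 5 = 10
  Term 4 contributes -3 + 4 · 5 = 17
p(5) = ⊕ of these = min[8, 2, 17, 10, 17] = 2.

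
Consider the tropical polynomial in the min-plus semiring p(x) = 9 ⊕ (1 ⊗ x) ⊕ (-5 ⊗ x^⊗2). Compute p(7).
p(7) = 8

A tropical monomial a ⊗ x^⊗i evaluates to a + i · x. Evaluating each term at x = 7:
  Term 0 contributes 9 + 0 · 7 = 9
  Term 1 contributes 1 + 1 · 7 = 8
  Term 2 contributes -5 + 2 · 7 = 9
p(7) = ⊕ of these = min[9, 8, 9] = 8.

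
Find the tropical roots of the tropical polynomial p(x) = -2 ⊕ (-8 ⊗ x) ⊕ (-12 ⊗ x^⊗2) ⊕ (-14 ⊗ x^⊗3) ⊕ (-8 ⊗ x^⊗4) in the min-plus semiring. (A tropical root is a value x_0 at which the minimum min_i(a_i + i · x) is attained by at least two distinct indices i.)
Roots: {-6, 2, 4, 6}

Each tropical root is a break point of the lower envelope of the lines y = a_i + i · x (there are 5 lines, with slopes 0, 1, ..., 4). Only the lines that attain the minimum somewhere contribute to roots; other lines are dominated. Here the surviving (envelope) indices are i = 4, i = 3, i = 2, i = 1, i = 0.
Intersections between consecutive envelope lines give the roots: for adjacent envelope indices i < j the intersection is x = (a_i − a_j) / (j − i). Reading off the sorted break points: {-6, 2, 4, 6}.
Verification: at each break x_0, at least two indices attain the minimum of min_i(a_i + i · x_0).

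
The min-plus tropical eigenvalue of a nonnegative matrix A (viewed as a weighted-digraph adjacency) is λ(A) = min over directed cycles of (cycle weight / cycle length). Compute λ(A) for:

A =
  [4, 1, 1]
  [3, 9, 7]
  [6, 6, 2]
λ(A) = 2

Enumerate directed cycles and compute their means (weight / length). Sample:
  cycle 0 → 0: weight = 4, length = 1, mean = 4/1 ≈ 4.000
  cycle 1 → 1: weight = 9, length = 1, mean = 9/1 ≈ 9.000
  cycle 2 → 2: weight = 2, length = 1, mean = 2/1 ≈ 2.000
  cycle 0 → 1 → 0: weight = 4, length = 2, mean = 4/2 ≈ 2.000
  cycle 0 → 2 → 0: weight = 7, length = 2, mean = 7/2 ≈ 3.500
  cycle 1 → 0 → 1: weight = 4, length = 2, mean = 4/2 ≈ 2.000
Minimum mean = 2.000, attained e.g. along the cycle 2 → 2 with weight 2 and length 1. So λ(A) = 2/1 = 2.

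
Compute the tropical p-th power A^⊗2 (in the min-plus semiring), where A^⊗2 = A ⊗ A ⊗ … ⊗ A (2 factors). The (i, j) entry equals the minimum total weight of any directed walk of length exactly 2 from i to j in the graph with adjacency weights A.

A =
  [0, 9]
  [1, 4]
A^⊗2 =
  [0, 9]
  [1, 8]

Each entry (A^⊗2)_ij equals the minimum over all length-2 walks i = v_0 → v_1 → … → v_2 = j of Σ_t A[v_t][v_{t+1}]. For example, for (i, j) = (0, 1) we minimise over 2 possible intermediate vertex sequences; the minimum is 9, attained along the walk 0 → 0 → 1.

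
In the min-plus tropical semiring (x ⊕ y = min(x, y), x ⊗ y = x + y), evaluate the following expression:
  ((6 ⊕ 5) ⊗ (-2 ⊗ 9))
((6 ⊕ 5) ⊗ (-2 ⊗ 9)) = 12

Expand innermost to outermost. Recall ⊕ takes the minimum of its arguments and ⊗ takes their sum. Working out the expression ((6 ⊕ 5) ⊗ (-2 ⊗ 9)) gives 12.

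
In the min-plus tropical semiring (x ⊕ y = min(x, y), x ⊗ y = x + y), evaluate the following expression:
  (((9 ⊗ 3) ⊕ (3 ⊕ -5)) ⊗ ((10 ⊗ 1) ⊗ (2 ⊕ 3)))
(((9 ⊗ 3) ⊕ (3 ⊕ -5)) ⊗ ((10 ⊗ 1) ⊗ (2 ⊕ 3))) = 8

Expand innermost to outermost. Recall ⊕ takes the minimum of its arguments and ⊗ takes their sum. Working out the expression (((9 ⊗ 3) ⊕ (3 ⊕ -5)) ⊗ ((10 ⊗ 1) ⊗ (2 ⊕ 3))) gives 8.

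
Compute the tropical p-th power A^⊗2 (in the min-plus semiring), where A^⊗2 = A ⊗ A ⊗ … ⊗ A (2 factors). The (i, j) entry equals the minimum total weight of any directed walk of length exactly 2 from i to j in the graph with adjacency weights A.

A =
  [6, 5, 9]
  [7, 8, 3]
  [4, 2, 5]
A^⊗2 =
  [12, 11, 8]
  [7, 5, 8]
  [9, 7, 5]

Each entry (A^⊗2)_ij equals the minimum over all length-2 walks i = v_0 → v_1 → … → v_2 = j of Σ_t A[v_t][v_{t+1}]. For example, for (i, j) = (0, 2) we minimise over 3 possible intermediate vertex sequences; the minimum is 8, attained along the walk 0 → 1 → 2.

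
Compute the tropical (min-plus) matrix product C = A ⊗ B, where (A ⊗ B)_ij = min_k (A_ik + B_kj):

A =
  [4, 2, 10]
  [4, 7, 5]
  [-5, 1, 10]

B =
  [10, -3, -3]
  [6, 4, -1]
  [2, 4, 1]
A ⊗ B =
  [8, 1, 1]
  [7, 1, 1]
  [5, -8, -8]

Apply the min-plus product entry-by-entry:
  C[0][0] = min over k of (A[0][0] + B[0][0] = 4 + 10 = 14, A[0][1] + B[1][0] = 2 + 6 = 8, A[0][2] + B[2][0] = 10 + 2 = 12) = 8 (attained at k = 1)
  C[0][1] = min over k of (A[0][0] + B[0][1] = 4 + -3 = 1, A[0][1] + B[1][1] = 2 + 4 = 6, A[0][2] + B[2][1] = 10 + 4 = 14) = 1 (attained at k = 0)
  C[0][2] = min over k of (A[0][0] + B[0][2] = 4 + -3 = 1, A[0][1] + B[1][2] = 2 + -1 = 1, A[0][2] + B[2][2] = 10 + 1 = 11) = 1 (attained at k = 0)
  C[1][0] = min over k of (A[1][0] + B[0][0] = 4 + 10 = 14, A[1][1] + B[1][0] = 7 + 6 = 13, A[1][2] + B[2][0] = 5 + 2 = 7) = 7 (attained at k = 2)
  C[1][1] = min over k of (A[1][0] + B[0][1] = 4 + -3 = 1, A[1][1] + B[1][1] = 7 + 4 = 11, A[1][2] + B[2][1] = 5 + 4 = 9) = 1 (attained at k = 0)
  C[1][2] = min over k of (A[1][0] + B[0][2] = 4 + -3 = 1, A[1][1] + B[1][2] = 7 + -1 = 6, A[1][2] + B[2][2] = 5 + 1 = 6) = 1 (attained at k = 0)
  C[2][0] = min over k of (A[2][0] + B[0][0] = -5 + 10 = 5, A[2][1] + B[1][0] = 1 + 6 = 7, A[2][2] + B[2][0] = 10 + 2 = 12) = 5 (attained at k = 0)
  C[2][1] = min over k of (A[2][0] + B[0][1] = -5 + -3 = -8, A[2][1] + B[1][1] = 1 + 4 = 5, A[2][2] + B[2][1] = 10 + 4 = 14) = -8 (attained at k = 0)
  C[2][2] = min over k of (A[2][0] + B[0][2] = -5 + -3 = -8, A[2][1] + B[1][2] = 1 + -1 = 0, A[2][2] + B[2][2] = 10 + 1 = 11) = -8 (attained at k = 0)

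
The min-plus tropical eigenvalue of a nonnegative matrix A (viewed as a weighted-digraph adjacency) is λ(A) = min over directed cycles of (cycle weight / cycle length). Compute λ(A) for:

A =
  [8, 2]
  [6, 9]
λ(A) = 4

Enumerate directed cycles and compute their means (weight / length). Sample:
  cycle 0 → 0: weight = 8, length = 1, mean = 8/1 ≈ 8.000
  cycle 1 → 1: weight = 9, length = 1, mean = 9/1 ≈ 9.000
  cycle 0 → 1 → 0: weight = 8, length = 2, mean = 8/2 ≈ 4.000
  cycle 1 → 0 → 1: weight = 8, length = 2, mean = 8/2 ≈ 4.000
Minimum mean = 4.000, attained e.g. along the cycle 0 → 1 → 0 with weight 8 and length 2. So λ(A) = 8/2 = 4.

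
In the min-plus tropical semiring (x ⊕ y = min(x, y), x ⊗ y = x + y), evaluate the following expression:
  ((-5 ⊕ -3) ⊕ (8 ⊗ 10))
((-5 ⊕ -3) ⊕ (8 ⊗ 10)) = -5

Expand innermost to outermost. Recall ⊕ takes the minimum of its arguments and ⊗ takes their sum. Working out the expression ((-5 ⊕ -3) ⊕ (8 ⊗ 10)) gives -5.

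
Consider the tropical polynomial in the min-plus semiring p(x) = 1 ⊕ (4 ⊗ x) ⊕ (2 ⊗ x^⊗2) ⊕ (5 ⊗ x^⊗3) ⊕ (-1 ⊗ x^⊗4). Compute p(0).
p(0) = -1

A tropical monomial a ⊗ x^⊗i evaluates to a + i · x. Evaluating each term at x = 0:
  Term 0 contributes 1 + 0 · 0 = 1
  Term 1 contributes 4 + 1 · 0 = 4
  Term 2 contributes 2 + 2 · 0 = 2
  Term 3 contributes 5 + 3 · 0 = 5
  Term 4 contributes -1 + 4 · 0 = -1
p(0) = ⊕ of these = min[1, 4, 2, 5, -1] = -1.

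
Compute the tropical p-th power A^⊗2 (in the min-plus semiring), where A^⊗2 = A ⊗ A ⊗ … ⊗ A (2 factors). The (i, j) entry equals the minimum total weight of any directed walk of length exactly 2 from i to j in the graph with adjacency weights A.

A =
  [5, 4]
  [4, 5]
A^⊗2 =
  [8, 9]
  [9, 8]

Each entry (A^⊗2)_ij equals the minimum over all length-2 walks i = v_0 → v_1 → … → v_2 = j of Σ_t A[v_t][v_{t+1}]. For example, for (i, j) = (0, 1) we minimise over 2 possible intermediate vertex sequences; the minimum is 9, attained along the walk 0 → 0 → 1.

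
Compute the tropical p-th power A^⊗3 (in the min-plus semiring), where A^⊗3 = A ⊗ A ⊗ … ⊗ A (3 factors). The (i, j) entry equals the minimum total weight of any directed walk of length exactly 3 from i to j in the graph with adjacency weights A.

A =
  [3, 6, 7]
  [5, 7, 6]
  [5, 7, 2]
A^⊗3 =
  [9, 12, 11]
  [11, 14, 10]
  [9, 11, 6]

Each entry (A^⊗3)_ij equals the minimum over all length-3 walks i = v_0 → v_1 → … → v_3 = j of Σ_t A[v_t][v_{t+1}]. For example, for (i, j) = (0, 2) we minimise over 9 possible intermediate vertex sequences; the minimum is 11, attained along the walk 0 → 2 → 2 → 2.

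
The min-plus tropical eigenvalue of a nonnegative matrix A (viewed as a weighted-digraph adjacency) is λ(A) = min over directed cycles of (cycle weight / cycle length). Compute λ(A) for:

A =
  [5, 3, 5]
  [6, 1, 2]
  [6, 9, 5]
λ(A) = 1

Enumerate directed cycles and compute their means (weight / length). Sample:
  cycle 0 → 0: weight = 5, length = 1, mean = 5/1 ≈ 5.000
  cycle 1 → 1: weight = 1, length = 1, mean = 1/1 ≈ 1.000
  cycle 2 → 2: weight = 5, length = 1, mean = 5/1 ≈ 5.000
  cycle 0 → 1 → 0: weight = 9, length = 2, mean = 9/2 ≈ 4.500
  cycle 0 → 2 → 0: weight = 11, length = 2, mean = 11/2 ≈ 5.500
  cycle 1 → 0 → 1: weight = 9, length = 2, mean = 9/2 ≈ 4.500
Minimum mean = 1.000, attained e.g. along the cycle 1 → 1 with weight 1 and length 1. So λ(A) = 1/1 = 1.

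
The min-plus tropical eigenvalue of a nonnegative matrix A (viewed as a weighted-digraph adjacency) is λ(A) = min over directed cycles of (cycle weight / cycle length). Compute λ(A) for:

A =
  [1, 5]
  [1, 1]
λ(A) = 1

Enumerate directed cycles and compute their means (weight / length). Sample:
  cycle 0 → 0: weight = 1, length = 1, mean = 1/1 ≈ 1.000
  cycle 1 → 1: weight = 1, length = 1, mean = 1/1 ≈ 1.000
  cycle 0 → 1 → 0: weight = 6, length = 2, mean = 6/2 ≈ 3.000
  cycle 1 → 0 → 1: weight = 6, length = 2, mean = 6/2 ≈ 3.000
Minimum mean = 1.000, attained e.g. along the cycle 0 → 0 with weight 1 and length 1. So λ(A) = 1/1 = 1.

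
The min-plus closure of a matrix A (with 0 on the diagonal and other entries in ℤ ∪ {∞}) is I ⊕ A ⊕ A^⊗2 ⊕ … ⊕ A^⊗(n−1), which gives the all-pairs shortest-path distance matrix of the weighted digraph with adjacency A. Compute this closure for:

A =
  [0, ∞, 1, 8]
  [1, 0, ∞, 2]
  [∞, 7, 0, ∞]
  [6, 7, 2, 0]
Closure =
  [0, 8, 1, 8]
  [1, 0, 2, 2]
  [8, 7, 0, 9]
  [6, 7, 2, 0]

This is the Floyd-Warshall all-pairs shortest-path computation. For each intermediate vertex k = 0, 1, …, 3, update dist[i][j] ← min(dist[i][j], dist[i][k] + dist[k][j]). The final matrix gives, for each (i, j), the minimum total weight of any directed path from i to j (possibly empty when i = j).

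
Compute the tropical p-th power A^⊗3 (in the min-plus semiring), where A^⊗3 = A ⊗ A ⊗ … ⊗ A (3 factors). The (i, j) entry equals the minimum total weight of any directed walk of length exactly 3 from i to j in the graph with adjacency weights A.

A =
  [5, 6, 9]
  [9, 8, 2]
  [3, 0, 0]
A^⊗3 =
  [11, 8, 8]
  [5, 2, 2]
  [3, 0, 0]

Each entry (A^⊗3)_ij equals the minimum over all length-3 walks i = v_0 → v_1 → … → v_3 = j of Σ_t A[v_t][v_{t+1}]. For example, for (i, j) = (0, 2) we minimise over 9 possible intermediate vertex sequences; the minimum is 8, attained along the walk 0 → 1 → 2 → 2.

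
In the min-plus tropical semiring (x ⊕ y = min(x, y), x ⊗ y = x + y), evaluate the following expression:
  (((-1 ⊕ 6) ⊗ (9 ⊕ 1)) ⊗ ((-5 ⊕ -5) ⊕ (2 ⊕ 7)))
(((-1 ⊕ 6) ⊗ (9 ⊕ 1)) ⊗ ((-5 ⊕ -5) ⊕ (2 ⊕ 7))) = -5

Expand innermost to outermost. Recall ⊕ takes the minimum of its arguments and ⊗ takes their sum. Working out the expression (((-1 ⊕ 6) ⊗ (9 ⊕ 1)) ⊗ ((-5 ⊕ -5) ⊕ (2 ⊕ 7))) gives -5.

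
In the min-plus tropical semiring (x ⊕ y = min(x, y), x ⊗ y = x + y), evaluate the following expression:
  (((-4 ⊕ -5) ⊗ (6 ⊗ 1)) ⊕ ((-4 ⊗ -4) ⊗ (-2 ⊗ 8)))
(((-4 ⊕ -5) ⊗ (6 ⊗ 1)) ⊕ ((-4 ⊗ -4) ⊗ (-2 ⊗ 8))) = -2

Expand innermost to outermost. Recall ⊕ takes the minimum of its arguments and ⊗ takes their sum. Working out the expression (((-4 ⊕ -5) ⊗ (6 ⊗ 1)) ⊕ ((-4 ⊗ -4) ⊗ (-2 ⊗ 8))) gives -2.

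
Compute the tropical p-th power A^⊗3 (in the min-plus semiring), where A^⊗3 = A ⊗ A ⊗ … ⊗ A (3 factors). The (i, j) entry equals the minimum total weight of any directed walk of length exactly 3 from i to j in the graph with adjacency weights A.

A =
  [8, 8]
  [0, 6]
A^⊗3 =
  [14, 16]
  [8, 14]

Each entry (A^⊗3)_ij equals the minimum over all length-3 walks i = v_0 → v_1 → … → v_3 = j of Σ_t A[v_t][v_{t+1}]. For example, for (i, j) = (0, 1) we minimise over 4 possible intermediate vertex sequences; the minimum is 16, attained along the walk 0 → 1 → 0 → 1.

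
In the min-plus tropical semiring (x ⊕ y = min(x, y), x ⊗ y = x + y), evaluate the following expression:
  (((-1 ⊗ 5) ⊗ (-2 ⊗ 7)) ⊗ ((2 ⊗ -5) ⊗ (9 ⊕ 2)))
(((-1 ⊗ 5) ⊗ (-2 ⊗ 7)) ⊗ ((2 ⊗ -5) ⊗ (9 ⊕ 2))) = 8

Expand innermost to outermost. Recall ⊕ takes the minimum of its arguments and ⊗ takes their sum. Working out the expression (((-1 ⊗ 5) ⊗ (-2 ⊗ 7)) ⊗ ((2 ⊗ -5) ⊗ (9 ⊕ 2))) gives 8.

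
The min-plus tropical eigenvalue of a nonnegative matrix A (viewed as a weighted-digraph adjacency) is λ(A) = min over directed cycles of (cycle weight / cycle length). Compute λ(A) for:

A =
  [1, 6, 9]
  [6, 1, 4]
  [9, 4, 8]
λ(A) = 1

Enumerate directed cycles and compute their means (weight / length). Sample:
  cycle 0 → 0: weight = 1, length = 1, mean = 1/1 ≈ 1.000
  cycle 1 → 1: weight = 1, length = 1, mean = 1/1 ≈ 1.000
  cycle 2 → 2: weight = 8, length = 1, mean = 8/1 ≈ 8.000
  cycle 0 → 1 → 0: weight = 12, length = 2, mean = 12/2 ≈ 6.000
  cycle 0 → 2 → 0: weight = 18, length = 2, mean = 18/2 ≈ 9.000
  cycle 1 → 0 → 1: weight = 12, length = 2, mean = 12/2 ≈ 6.000
Minimum mean = 1.000, attained e.g. along the cycle 0 → 0 with weight 1 and length 1. So λ(A) = 1/1 = 1.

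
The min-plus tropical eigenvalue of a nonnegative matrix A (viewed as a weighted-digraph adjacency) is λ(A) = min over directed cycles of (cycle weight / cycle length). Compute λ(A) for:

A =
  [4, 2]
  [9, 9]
λ(A) = 4

Enumerate directed cycles and compute their means (weight / length). Sample:
  cycle 0 → 0: weight = 4, length = 1, mean = 4/1 ≈ 4.000
  cycle 1 → 1: weight = 9, length = 1, mean = 9/1 ≈ 9.000
  cycle 0 → 1 → 0: weight = 11, length = 2, mean = 11/2 ≈ 5.500
  cycle 1 → 0 → 1: weight = 11, length = 2, mean = 11/2 ≈ 5.500
Minimum mean = 4.000, attained e.g. along the cycle 0 → 0 with weight 4 and length 1. So λ(A) = 4/1 = 4.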